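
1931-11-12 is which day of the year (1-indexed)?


Date: November 12, 1931
Days in months 1 through 10: 304
Plus 12 days in November

Day of year: 316


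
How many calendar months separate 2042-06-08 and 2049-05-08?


From June 2042 to May 2049
7 years * 12 = 84 months, minus 1 month = 83

83 months


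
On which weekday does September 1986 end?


September 1986 has 30 days
Anchor: Jan 1, 1986. With p = 1986 - 1 = 1985: (p + p//4 - p//100 + p//400) mod 7 = (1985 + 496 - 19 + 4) mod 7 = 2466 mod 7 = 2 -> Wednesday (Mon=0 ... Sun=6)
Days before September (Jan-Aug): 243; September 1 index = (2 + 243) mod 7 = 0 -> Monday
Last day offset: 30 - 1 = 29 days
Weekday index = (0 + 29) mod 7 = 1

Tuesday, September 30


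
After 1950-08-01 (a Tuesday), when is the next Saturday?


Current: Tuesday
Target: Saturday
Days ahead: 4

Next Saturday: 1950-08-05


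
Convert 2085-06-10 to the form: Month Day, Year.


ISO 2085-06-10 parses as year=2085, month=06, day=10
Month 6 -> June

June 10, 2085


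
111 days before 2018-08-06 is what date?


Start: 2018-08-06, subtract 111 days
Back 6 days from August 6 reaches July 31, 2018 -> 105 left
July 2018 has 31 days -> back to June 30, 2018 -> 74 left
June 2018 has 30 days -> back to May 31, 2018 -> 44 left
May 2018 has 31 days -> back to April 30, 2018 -> 13 left
April 2018: 30 - 13 = 17 -> lands on April 17

Result: 2018-04-17


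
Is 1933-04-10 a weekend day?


Anchor: Jan 1, 1933. With p = 1933 - 1 = 1932: (p + p//4 - p//100 + p//400) mod 7 = (1932 + 483 - 19 + 4) mod 7 = 2400 mod 7 = 6 -> Sunday (Mon=0 ... Sun=6)
Day of year: 100; offset = 99
Weekday index = (6 + 99) mod 7 = 0 -> Monday
Weekend days: Saturday, Sunday

No


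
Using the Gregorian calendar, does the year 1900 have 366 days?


Gregorian leap year rule: divisible by 4, but not by 100, unless also by 400.
1900 is divisible by 100 but not 400 -> not a leap year

No


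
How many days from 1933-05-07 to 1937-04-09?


From 1933-05-07 to 1937-04-09
1933-05-07: days before May = 31 + 28 + 31 + 30 = 120 (1933 is not a leap year); day of year = 120 + 7 = 127
1937-04-09: days before April = 31 + 28 + 31 = 90 (1937 is not a leap year); day of year = 90 + 9 = 99
Rest of 1933: 365 - 127 = 238
Full years 1934 (365), 1935 (365), 1936 (366): 1096
Total = 238 + 1096 + 99 = 1433

1433 days


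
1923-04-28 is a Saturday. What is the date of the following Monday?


Current: Saturday
Target: Monday
Days ahead: 2

Next Monday: 1923-04-30


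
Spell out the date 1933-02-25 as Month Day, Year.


ISO 1933-02-25 parses as year=1933, month=02, day=25
Month 2 -> February

February 25, 1933


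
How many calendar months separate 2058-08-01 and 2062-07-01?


From August 2058 to July 2062
4 years * 12 = 48 months, minus 1 month = 47

47 months


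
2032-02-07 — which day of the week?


Date: February 7, 2032
Anchor: Jan 1, 2032. With p = 2032 - 1 = 2031: (p + p//4 - p//100 + p//400) mod 7 = (2031 + 507 - 20 + 5) mod 7 = 2523 mod 7 = 3 -> Thursday (Mon=0 ... Sun=6)
Days before February (Jan): 31; offset = 31 + 7 - 1 = 37
Weekday index = (3 + 37) mod 7 = 5

Day of the week: Saturday


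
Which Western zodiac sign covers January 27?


Date: January 27
Conventional tropical zodiac dates: Aquarius from January 20 onward; Pisces starts February 19
January 27 falls within the Aquarius range

Aquarius


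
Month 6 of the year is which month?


Month 6 of 12

June


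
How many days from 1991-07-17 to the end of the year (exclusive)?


Day of year: 198 of 365
Remaining = 365 - 198

167 days


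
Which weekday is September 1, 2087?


Target: September 1, 2087
Anchor: Jan 1, 2087. With p = 2087 - 1 = 2086: (p + p//4 - p//100 + p//400) mod 7 = (2086 + 521 - 20 + 5) mod 7 = 2592 mod 7 = 2 -> Wednesday (Mon=0 ... Sun=6)
Days before September (Jan-Aug): 243 days
Weekday index = (2 + 243) mod 7 = 0

Monday


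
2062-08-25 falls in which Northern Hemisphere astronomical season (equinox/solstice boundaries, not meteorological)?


Date: August 25
Astronomical Summer (approx.; exact equinox/solstice day varies by year): June 21 to September 21
August 25 falls within the Summer window

Summer


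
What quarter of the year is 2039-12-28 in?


Month: December (month 12)
Q1: Jan-Mar, Q2: Apr-Jun, Q3: Jul-Sep, Q4: Oct-Dec

Q4


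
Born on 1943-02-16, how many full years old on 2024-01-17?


Birth: 1943-02-16
Reference: 2024-01-17
Year difference: 2024 - 1943 = 81
Birthday not yet reached in 2024, subtract 1

80 years old


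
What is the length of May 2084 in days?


May 2084

31 days


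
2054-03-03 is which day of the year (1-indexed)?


Date: March 3, 2054
Days in months 1 through 2: 59
Plus 3 days in March

Day of year: 62


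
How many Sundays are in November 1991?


November 1991 has 30 days
Anchor: Jan 1, 1991. With p = 1991 - 1 = 1990: (p + p//4 - p//100 + p//400) mod 7 = (1990 + 497 - 19 + 4) mod 7 = 2472 mod 7 = 1 -> Tuesday (Mon=0 ... Sun=6)
Days before November (Jan-Oct): 304; November 1 index = (1 + 304) mod 7 = 4 -> Friday
First Sunday is November 3
Sundays: 3, 10, 17, 24

4 Sundays


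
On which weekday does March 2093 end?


March 2093 has 31 days
Anchor: Jan 1, 2093. With p = 2093 - 1 = 2092: (p + p//4 - p//100 + p//400) mod 7 = (2092 + 523 - 20 + 5) mod 7 = 2600 mod 7 = 3 -> Thursday (Mon=0 ... Sun=6)
Days before March (Jan-Feb): 59; March 1 index = (3 + 59) mod 7 = 6 -> Sunday
Last day offset: 31 - 1 = 30 days
Weekday index = (6 + 30) mod 7 = 1

Tuesday, March 31


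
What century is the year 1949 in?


Century = (year - 1) // 100 + 1
= (1949 - 1) // 100 + 1
= 1948 // 100 + 1
= 19 + 1

20th century


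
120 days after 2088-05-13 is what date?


Start: 2088-05-13, add 120 days
May 2088 has 31 days: 31 - 13 = 18 days to May 31 -> 102 left
June 2088 has 30 days -> 72 left
July 2088 has 31 days -> 41 left
August 2088 has 31 days -> 10 left
September 2088: 10 <= 30 -> lands on September 10

Result: 2088-09-10


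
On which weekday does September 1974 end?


September 1974 has 30 days
Anchor: Jan 1, 1974. With p = 1974 - 1 = 1973: (p + p//4 - p//100 + p//400) mod 7 = (1973 + 493 - 19 + 4) mod 7 = 2451 mod 7 = 1 -> Tuesday (Mon=0 ... Sun=6)
Days before September (Jan-Aug): 243; September 1 index = (1 + 243) mod 7 = 6 -> Sunday
Last day offset: 30 - 1 = 29 days
Weekday index = (6 + 29) mod 7 = 0

Monday, September 30


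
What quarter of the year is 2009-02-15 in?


Month: February (month 2)
Q1: Jan-Mar, Q2: Apr-Jun, Q3: Jul-Sep, Q4: Oct-Dec

Q1


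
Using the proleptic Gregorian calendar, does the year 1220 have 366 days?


Gregorian leap year rule: divisible by 4, but not by 100, unless also by 400.
1220 is divisible by 4 but not 100 -> leap year

Yes


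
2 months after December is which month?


December is month 12
12 + 2 = 14; wrap: 14 - 12 = 2

February


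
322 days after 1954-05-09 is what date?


Start: 1954-05-09, add 322 days
May 1954 has 31 days: 31 - 9 = 22 days to May 31 -> 300 left
June 1954 has 30 days -> 270 left
July 1954 has 31 days -> 239 left
August 1954 has 31 days -> 208 left
September 1954 has 30 days -> 178 left
October 1954 has 31 days -> 147 left
November 1954 has 30 days -> 117 left
December 1954 has 31 days -> 86 left
January 1955 has 31 days -> 55 left
February 1955 has 28 days -> 27 left
March 1955: 27 <= 31 -> lands on March 27

Result: 1955-03-27


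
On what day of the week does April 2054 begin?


Target: April 1, 2054
Anchor: Jan 1, 2054. With p = 2054 - 1 = 2053: (p + p//4 - p//100 + p//400) mod 7 = (2053 + 513 - 20 + 5) mod 7 = 2551 mod 7 = 3 -> Thursday (Mon=0 ... Sun=6)
Days before April (Jan-Mar): 90 days
Weekday index = (3 + 90) mod 7 = 2

Wednesday


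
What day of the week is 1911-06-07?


Date: June 7, 1911
Anchor: Jan 1, 1911. With p = 1911 - 1 = 1910: (p + p//4 - p//100 + p//400) mod 7 = (1910 + 477 - 19 + 4) mod 7 = 2372 mod 7 = 6 -> Sunday (Mon=0 ... Sun=6)
Days before June (Jan-May): 151; offset = 151 + 7 - 1 = 157
Weekday index = (6 + 157) mod 7 = 2

Day of the week: Wednesday


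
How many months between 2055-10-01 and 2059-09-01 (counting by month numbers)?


From October 2055 to September 2059
4 years * 12 = 48 months, minus 1 month = 47

47 months


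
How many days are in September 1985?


September 1985

30 days


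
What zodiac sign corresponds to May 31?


Date: May 31
Conventional tropical zodiac dates: Gemini from May 21 onward; Cancer starts June 21
May 31 falls within the Gemini range

Gemini


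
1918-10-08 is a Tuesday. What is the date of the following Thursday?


Current: Tuesday
Target: Thursday
Days ahead: 2

Next Thursday: 1918-10-10


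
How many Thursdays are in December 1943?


December 1943 has 31 days
Anchor: Jan 1, 1943. With p = 1943 - 1 = 1942: (p + p//4 - p//100 + p//400) mod 7 = (1942 + 485 - 19 + 4) mod 7 = 2412 mod 7 = 4 -> Friday (Mon=0 ... Sun=6)
Days before December (Jan-Nov): 334; December 1 index = (4 + 334) mod 7 = 2 -> Wednesday
First Thursday is December 2
Thursdays: 2, 9, 16, 23, 30

5 Thursdays


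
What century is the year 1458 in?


Century = (year - 1) // 100 + 1
= (1458 - 1) // 100 + 1
= 1457 // 100 + 1
= 14 + 1

15th century


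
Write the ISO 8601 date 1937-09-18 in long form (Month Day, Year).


ISO 1937-09-18 parses as year=1937, month=09, day=18
Month 9 -> September

September 18, 1937


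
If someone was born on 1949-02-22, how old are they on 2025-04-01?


Birth: 1949-02-22
Reference: 2025-04-01
Year difference: 2025 - 1949 = 76

76 years old


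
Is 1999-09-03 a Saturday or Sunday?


Anchor: Jan 1, 1999. With p = 1999 - 1 = 1998: (p + p//4 - p//100 + p//400) mod 7 = (1998 + 499 - 19 + 4) mod 7 = 2482 mod 7 = 4 -> Friday (Mon=0 ... Sun=6)
Day of year: 246; offset = 245
Weekday index = (4 + 245) mod 7 = 4 -> Friday
Weekend days: Saturday, Sunday

No


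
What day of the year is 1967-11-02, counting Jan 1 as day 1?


Date: November 2, 1967
Days in months 1 through 10: 304
Plus 2 days in November

Day of year: 306


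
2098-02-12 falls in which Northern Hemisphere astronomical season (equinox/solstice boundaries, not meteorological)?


Date: February 12
Astronomical Winter (approx.; exact equinox/solstice day varies by year): December 21 to March 19
February 12 falls within the Winter window

Winter


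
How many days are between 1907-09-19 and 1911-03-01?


From 1907-09-19 to 1911-03-01
1907-09-19: days before September = 31 + 28 + 31 + 30 + 31 + 30 + 31 + 31 = 243 (1907 is not a leap year); day of year = 243 + 19 = 262
1911-03-01: days before March = 31 + 28 = 59 (1911 is not a leap year); day of year = 59 + 1 = 60
Rest of 1907: 365 - 262 = 103
Full years 1908 (366), 1909 (365), 1910 (365): 1096
Total = 103 + 1096 + 60 = 1259

1259 days


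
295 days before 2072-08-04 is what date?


Start: 2072-08-04, subtract 295 days
Back 4 days from August 4 reaches July 31, 2072 -> 291 left
July 2072 has 31 days -> back to June 30, 2072 -> 260 left
June 2072 has 30 days -> back to May 31, 2072 -> 230 left
May 2072 has 31 days -> back to April 30, 2072 -> 199 left
April 2072 has 30 days -> back to March 31, 2072 -> 169 left
March 2072 has 31 days -> back to February 29, 2072 -> 138 left
February 2072 has 29 days -> back to January 31, 2072 -> 109 left
January 2072 has 31 days -> back to December 31, 2071 -> 78 left
December 2071 has 31 days -> back to November 30, 2071 -> 47 left
November 2071 has 30 days -> back to October 31, 2071 -> 17 left
October 2071: 31 - 17 = 14 -> lands on October 14

Result: 2071-10-14


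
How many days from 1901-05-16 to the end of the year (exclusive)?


Day of year: 136 of 365
Remaining = 365 - 136

229 days


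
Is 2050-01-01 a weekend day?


Anchor: Jan 1, 2050. With p = 2050 - 1 = 2049: (p + p//4 - p//100 + p//400) mod 7 = (2049 + 512 - 20 + 5) mod 7 = 2546 mod 7 = 5 -> Saturday (Mon=0 ... Sun=6)
Day of year: 1; offset = 0
Weekday index = (5 + 0) mod 7 = 5 -> Saturday
Weekend days: Saturday, Sunday

Yes


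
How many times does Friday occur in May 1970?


May 1970 has 31 days
Anchor: Jan 1, 1970. With p = 1970 - 1 = 1969: (p + p//4 - p//100 + p//400) mod 7 = (1969 + 492 - 19 + 4) mod 7 = 2446 mod 7 = 3 -> Thursday (Mon=0 ... Sun=6)
Days before May (Jan-Apr): 120; May 1 index = (3 + 120) mod 7 = 4 -> Friday
First Friday is May 1
Fridays: 1, 8, 15, 22, 29

5 Fridays


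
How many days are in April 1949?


April 1949

30 days


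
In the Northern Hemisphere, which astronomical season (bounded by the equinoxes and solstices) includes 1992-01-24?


Date: January 24
Astronomical Winter (approx.; exact equinox/solstice day varies by year): December 21 to March 19
January 24 falls within the Winter window

Winter


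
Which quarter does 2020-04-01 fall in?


Month: April (month 4)
Q1: Jan-Mar, Q2: Apr-Jun, Q3: Jul-Sep, Q4: Oct-Dec

Q2


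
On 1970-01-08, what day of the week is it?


Date: January 8, 1970
Anchor: Jan 1, 1970. With p = 1970 - 1 = 1969: (p + p//4 - p//100 + p//400) mod 7 = (1969 + 492 - 19 + 4) mod 7 = 2446 mod 7 = 3 -> Thursday (Mon=0 ... Sun=6)
Days into year = 8 - 1 = 7
Weekday index = (3 + 7) mod 7 = 3

Day of the week: Thursday


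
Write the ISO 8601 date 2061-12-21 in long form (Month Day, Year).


ISO 2061-12-21 parses as year=2061, month=12, day=21
Month 12 -> December

December 21, 2061


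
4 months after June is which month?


June is month 6
6 + 4 = 10

October


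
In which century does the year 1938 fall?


Century = (year - 1) // 100 + 1
= (1938 - 1) // 100 + 1
= 1937 // 100 + 1
= 19 + 1

20th century


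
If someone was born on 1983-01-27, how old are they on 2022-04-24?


Birth: 1983-01-27
Reference: 2022-04-24
Year difference: 2022 - 1983 = 39

39 years old


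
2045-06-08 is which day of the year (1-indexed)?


Date: June 8, 2045
Days in months 1 through 5: 151
Plus 8 days in June

Day of year: 159


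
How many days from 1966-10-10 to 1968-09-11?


From 1966-10-10 to 1968-09-11
1966-10-10: days before October = 31 + 28 + 31 + 30 + 31 + 30 + 31 + 31 + 30 = 273 (1966 is not a leap year); day of year = 273 + 10 = 283
1968-09-11: days before September = 31 + 29 + 31 + 30 + 31 + 30 + 31 + 31 = 244 (1968 is a leap year); day of year = 244 + 11 = 255
Rest of 1966: 365 - 283 = 82
Full years 1967 (365): 365
Total = 82 + 365 + 255 = 702

702 days


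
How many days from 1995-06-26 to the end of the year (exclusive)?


Day of year: 177 of 365
Remaining = 365 - 177

188 days


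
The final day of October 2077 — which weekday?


October 2077 has 31 days
Anchor: Jan 1, 2077. With p = 2077 - 1 = 2076: (p + p//4 - p//100 + p//400) mod 7 = (2076 + 519 - 20 + 5) mod 7 = 2580 mod 7 = 4 -> Friday (Mon=0 ... Sun=6)
Days before October (Jan-Sep): 273; October 1 index = (4 + 273) mod 7 = 4 -> Friday
Last day offset: 31 - 1 = 30 days
Weekday index = (4 + 30) mod 7 = 6

Sunday, October 31


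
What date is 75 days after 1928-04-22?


Start: 1928-04-22, add 75 days
April 1928 has 30 days: 30 - 22 = 8 days to April 30 -> 67 left
May 1928 has 31 days -> 36 left
June 1928 has 30 days -> 6 left
July 1928: 6 <= 31 -> lands on July 6

Result: 1928-07-06


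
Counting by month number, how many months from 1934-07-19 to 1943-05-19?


From July 1934 to May 1943
9 years * 12 = 108 months, minus 2 months = 106

106 months


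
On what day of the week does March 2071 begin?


Target: March 1, 2071
Anchor: Jan 1, 2071. With p = 2071 - 1 = 2070: (p + p//4 - p//100 + p//400) mod 7 = (2070 + 517 - 20 + 5) mod 7 = 2572 mod 7 = 3 -> Thursday (Mon=0 ... Sun=6)
Days before March (Jan-Feb): 59 days
Weekday index = (3 + 59) mod 7 = 6

Sunday


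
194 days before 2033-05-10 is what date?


Start: 2033-05-10, subtract 194 days
Back 10 days from May 10 reaches April 30, 2033 -> 184 left
April 2033 has 30 days -> back to March 31, 2033 -> 154 left
March 2033 has 31 days -> back to February 28, 2033 -> 123 left
February 2033 has 28 days -> back to January 31, 2033 -> 95 left
January 2033 has 31 days -> back to December 31, 2032 -> 64 left
December 2032 has 31 days -> back to November 30, 2032 -> 33 left
November 2032 has 30 days -> back to October 31, 2032 -> 3 left
October 2032: 31 - 3 = 28 -> lands on October 28

Result: 2032-10-28


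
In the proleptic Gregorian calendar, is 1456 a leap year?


Gregorian leap year rule: divisible by 4, but not by 100, unless also by 400.
1456 is divisible by 4 but not 100 -> leap year

Yes


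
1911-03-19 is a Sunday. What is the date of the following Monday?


Current: Sunday
Target: Monday
Days ahead: 1

Next Monday: 1911-03-20


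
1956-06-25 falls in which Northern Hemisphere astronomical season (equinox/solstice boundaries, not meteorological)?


Date: June 25
Astronomical Summer (approx.; exact equinox/solstice day varies by year): June 21 to September 21
June 25 falls within the Summer window

Summer


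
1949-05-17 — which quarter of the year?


Month: May (month 5)
Q1: Jan-Mar, Q2: Apr-Jun, Q3: Jul-Sep, Q4: Oct-Dec

Q2


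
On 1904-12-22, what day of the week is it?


Date: December 22, 1904
Anchor: Jan 1, 1904. With p = 1904 - 1 = 1903: (p + p//4 - p//100 + p//400) mod 7 = (1903 + 475 - 19 + 4) mod 7 = 2363 mod 7 = 4 -> Friday (Mon=0 ... Sun=6)
Days before December (Jan-Nov): 335; offset = 335 + 22 - 1 = 356
Weekday index = (4 + 356) mod 7 = 3

Day of the week: Thursday


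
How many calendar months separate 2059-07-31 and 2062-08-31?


From July 2059 to August 2062
3 years * 12 = 36 months, plus 1 month = 37

37 months


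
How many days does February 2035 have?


February 2035 (leap year: no)

28 days


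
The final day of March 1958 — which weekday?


March 1958 has 31 days
Anchor: Jan 1, 1958. With p = 1958 - 1 = 1957: (p + p//4 - p//100 + p//400) mod 7 = (1957 + 489 - 19 + 4) mod 7 = 2431 mod 7 = 2 -> Wednesday (Mon=0 ... Sun=6)
Days before March (Jan-Feb): 59; March 1 index = (2 + 59) mod 7 = 5 -> Saturday
Last day offset: 31 - 1 = 30 days
Weekday index = (5 + 30) mod 7 = 0

Monday, March 31


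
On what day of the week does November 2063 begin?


Target: November 1, 2063
Anchor: Jan 1, 2063. With p = 2063 - 1 = 2062: (p + p//4 - p//100 + p//400) mod 7 = (2062 + 515 - 20 + 5) mod 7 = 2562 mod 7 = 0 -> Monday (Mon=0 ... Sun=6)
Days before November (Jan-Oct): 304 days
Weekday index = (0 + 304) mod 7 = 3

Thursday


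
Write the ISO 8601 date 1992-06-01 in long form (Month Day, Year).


ISO 1992-06-01 parses as year=1992, month=06, day=01
Month 6 -> June

June 1, 1992


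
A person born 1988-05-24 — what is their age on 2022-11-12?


Birth: 1988-05-24
Reference: 2022-11-12
Year difference: 2022 - 1988 = 34

34 years old


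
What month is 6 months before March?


March is month 3
3 - 6 = -3; wrap: -3 + 12 = 9

September


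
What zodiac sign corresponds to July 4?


Date: July 4
Conventional tropical zodiac dates: Cancer from June 21 onward; Leo starts July 23
July 4 falls within the Cancer range

Cancer


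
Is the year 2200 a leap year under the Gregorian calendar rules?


Gregorian leap year rule: divisible by 4, but not by 100, unless also by 400.
2200 is divisible by 100 but not 400 -> not a leap year

No


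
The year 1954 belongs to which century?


Century = (year - 1) // 100 + 1
= (1954 - 1) // 100 + 1
= 1953 // 100 + 1
= 19 + 1

20th century


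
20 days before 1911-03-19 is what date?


Start: 1911-03-19, subtract 20 days
Back 19 days from March 19 reaches February 28, 1911 -> 1 left
February 1911: 28 - 1 = 27 -> lands on February 27

Result: 1911-02-27


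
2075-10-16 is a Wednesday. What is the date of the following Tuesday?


Current: Wednesday
Target: Tuesday
Days ahead: 6

Next Tuesday: 2075-10-22


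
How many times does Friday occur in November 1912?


November 1912 has 30 days
Anchor: Jan 1, 1912. With p = 1912 - 1 = 1911: (p + p//4 - p//100 + p//400) mod 7 = (1911 + 477 - 19 + 4) mod 7 = 2373 mod 7 = 0 -> Monday (Mon=0 ... Sun=6)
Days before November (Jan-Oct): 305; November 1 index = (0 + 305) mod 7 = 4 -> Friday
First Friday is November 1
Fridays: 1, 8, 15, 22, 29

5 Fridays


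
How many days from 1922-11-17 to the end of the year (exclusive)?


Day of year: 321 of 365
Remaining = 365 - 321

44 days


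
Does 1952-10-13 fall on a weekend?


Anchor: Jan 1, 1952. With p = 1952 - 1 = 1951: (p + p//4 - p//100 + p//400) mod 7 = (1951 + 487 - 19 + 4) mod 7 = 2423 mod 7 = 1 -> Tuesday (Mon=0 ... Sun=6)
Day of year: 287; offset = 286
Weekday index = (1 + 286) mod 7 = 0 -> Monday
Weekend days: Saturday, Sunday

No


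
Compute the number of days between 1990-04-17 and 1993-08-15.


From 1990-04-17 to 1993-08-15
1990-04-17: days before April = 31 + 28 + 31 = 90 (1990 is not a leap year); day of year = 90 + 17 = 107
1993-08-15: days before August = 31 + 28 + 31 + 30 + 31 + 30 + 31 = 212 (1993 is not a leap year); day of year = 212 + 15 = 227
Rest of 1990: 365 - 107 = 258
Full years 1991 (365), 1992 (366): 731
Total = 258 + 731 + 227 = 1216

1216 days


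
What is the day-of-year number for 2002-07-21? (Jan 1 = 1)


Date: July 21, 2002
Days in months 1 through 6: 181
Plus 21 days in July

Day of year: 202


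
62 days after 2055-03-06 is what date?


Start: 2055-03-06, add 62 days
March 2055 has 31 days: 31 - 6 = 25 days to March 31 -> 37 left
April 2055 has 30 days -> 7 left
May 2055: 7 <= 31 -> lands on May 7

Result: 2055-05-07


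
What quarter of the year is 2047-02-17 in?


Month: February (month 2)
Q1: Jan-Mar, Q2: Apr-Jun, Q3: Jul-Sep, Q4: Oct-Dec

Q1


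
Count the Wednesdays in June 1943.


June 1943 has 30 days
Anchor: Jan 1, 1943. With p = 1943 - 1 = 1942: (p + p//4 - p//100 + p//400) mod 7 = (1942 + 485 - 19 + 4) mod 7 = 2412 mod 7 = 4 -> Friday (Mon=0 ... Sun=6)
Days before June (Jan-May): 151; June 1 index = (4 + 151) mod 7 = 1 -> Tuesday
First Wednesday is June 2
Wednesdays: 2, 9, 16, 23, 30

5 Wednesdays


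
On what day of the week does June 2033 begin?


Target: June 1, 2033
Anchor: Jan 1, 2033. With p = 2033 - 1 = 2032: (p + p//4 - p//100 + p//400) mod 7 = (2032 + 508 - 20 + 5) mod 7 = 2525 mod 7 = 5 -> Saturday (Mon=0 ... Sun=6)
Days before June (Jan-May): 151 days
Weekday index = (5 + 151) mod 7 = 2

Wednesday


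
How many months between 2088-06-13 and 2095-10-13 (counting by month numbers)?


From June 2088 to October 2095
7 years * 12 = 84 months, plus 4 months = 88

88 months


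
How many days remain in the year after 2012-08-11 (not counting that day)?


Day of year: 224 of 366
Remaining = 366 - 224

142 days


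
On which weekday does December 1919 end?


December 1919 has 31 days
Anchor: Jan 1, 1919. With p = 1919 - 1 = 1918: (p + p//4 - p//100 + p//400) mod 7 = (1918 + 479 - 19 + 4) mod 7 = 2382 mod 7 = 2 -> Wednesday (Mon=0 ... Sun=6)
Days before December (Jan-Nov): 334; December 1 index = (2 + 334) mod 7 = 0 -> Monday
Last day offset: 31 - 1 = 30 days
Weekday index = (0 + 30) mod 7 = 2

Wednesday, December 31


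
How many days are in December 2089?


December 2089

31 days


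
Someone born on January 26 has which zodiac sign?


Date: January 26
Conventional tropical zodiac dates: Aquarius from January 20 onward; Pisces starts February 19
January 26 falls within the Aquarius range

Aquarius


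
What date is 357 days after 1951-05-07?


Start: 1951-05-07, add 357 days
May 1951 has 31 days: 31 - 7 = 24 days to May 31 -> 333 left
June 1951 has 30 days -> 303 left
July 1951 has 31 days -> 272 left
August 1951 has 31 days -> 241 left
September 1951 has 30 days -> 211 left
October 1951 has 31 days -> 180 left
November 1951 has 30 days -> 150 left
December 1951 has 31 days -> 119 left
January 1952 has 31 days -> 88 left
February 1952 has 29 days -> 59 left
March 1952 has 31 days -> 28 left
April 1952: 28 <= 30 -> lands on April 28

Result: 1952-04-28


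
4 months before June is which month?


June is month 6
6 - 4 = 2

February


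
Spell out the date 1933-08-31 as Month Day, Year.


ISO 1933-08-31 parses as year=1933, month=08, day=31
Month 8 -> August

August 31, 1933


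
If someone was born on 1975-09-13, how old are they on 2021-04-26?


Birth: 1975-09-13
Reference: 2021-04-26
Year difference: 2021 - 1975 = 46
Birthday not yet reached in 2021, subtract 1

45 years old


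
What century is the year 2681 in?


Century = (year - 1) // 100 + 1
= (2681 - 1) // 100 + 1
= 2680 // 100 + 1
= 26 + 1

27th century


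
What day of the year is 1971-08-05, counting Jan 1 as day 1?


Date: August 5, 1971
Days in months 1 through 7: 212
Plus 5 days in August

Day of year: 217


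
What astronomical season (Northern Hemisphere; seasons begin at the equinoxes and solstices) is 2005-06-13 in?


Date: June 13
Astronomical Spring (approx.; exact equinox/solstice day varies by year): March 20 to June 20
June 13 falls within the Spring window

Spring


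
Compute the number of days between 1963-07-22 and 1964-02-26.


From 1963-07-22 to 1964-02-26
1963-07-22: days before July = 31 + 28 + 31 + 30 + 31 + 30 = 181 (1963 is not a leap year); day of year = 181 + 22 = 203
1964-02-26: days before February = 31; day of year = 31 + 26 = 57
Rest of 1963: 365 - 203 = 162
Total = 162 + 57 = 219

219 days


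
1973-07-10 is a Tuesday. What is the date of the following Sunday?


Current: Tuesday
Target: Sunday
Days ahead: 5

Next Sunday: 1973-07-15


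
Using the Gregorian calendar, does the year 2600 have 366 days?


Gregorian leap year rule: divisible by 4, but not by 100, unless also by 400.
2600 is divisible by 100 but not 400 -> not a leap year

No


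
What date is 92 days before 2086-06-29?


Start: 2086-06-29, subtract 92 days
Back 29 days from June 29 reaches May 31, 2086 -> 63 left
May 2086 has 31 days -> back to April 30, 2086 -> 32 left
April 2086 has 30 days -> back to March 31, 2086 -> 2 left
March 2086: 31 - 2 = 29 -> lands on March 29

Result: 2086-03-29


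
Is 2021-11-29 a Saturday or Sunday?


Anchor: Jan 1, 2021. With p = 2021 - 1 = 2020: (p + p//4 - p//100 + p//400) mod 7 = (2020 + 505 - 20 + 5) mod 7 = 2510 mod 7 = 4 -> Friday (Mon=0 ... Sun=6)
Day of year: 333; offset = 332
Weekday index = (4 + 332) mod 7 = 0 -> Monday
Weekend days: Saturday, Sunday

No


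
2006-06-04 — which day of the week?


Date: June 4, 2006
Anchor: Jan 1, 2006. With p = 2006 - 1 = 2005: (p + p//4 - p//100 + p//400) mod 7 = (2005 + 501 - 20 + 5) mod 7 = 2491 mod 7 = 6 -> Sunday (Mon=0 ... Sun=6)
Days before June (Jan-May): 151; offset = 151 + 4 - 1 = 154
Weekday index = (6 + 154) mod 7 = 6

Day of the week: Sunday


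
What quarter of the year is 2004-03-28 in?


Month: March (month 3)
Q1: Jan-Mar, Q2: Apr-Jun, Q3: Jul-Sep, Q4: Oct-Dec

Q1


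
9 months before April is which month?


April is month 4
4 - 9 = -5; wrap: -5 + 12 = 7

July


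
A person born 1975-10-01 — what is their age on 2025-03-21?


Birth: 1975-10-01
Reference: 2025-03-21
Year difference: 2025 - 1975 = 50
Birthday not yet reached in 2025, subtract 1

49 years old


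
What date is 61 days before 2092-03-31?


Start: 2092-03-31, subtract 61 days
Back 31 days from March 31 reaches February 29, 2092 -> 30 left
February 2092 has 29 days -> back to January 31, 2092 -> 1 left
January 2092: 31 - 1 = 30 -> lands on January 30

Result: 2092-01-30


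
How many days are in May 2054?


May 2054

31 days


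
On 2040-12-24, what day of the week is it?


Date: December 24, 2040
Anchor: Jan 1, 2040. With p = 2040 - 1 = 2039: (p + p//4 - p//100 + p//400) mod 7 = (2039 + 509 - 20 + 5) mod 7 = 2533 mod 7 = 6 -> Sunday (Mon=0 ... Sun=6)
Days before December (Jan-Nov): 335; offset = 335 + 24 - 1 = 358
Weekday index = (6 + 358) mod 7 = 0

Day of the week: Monday


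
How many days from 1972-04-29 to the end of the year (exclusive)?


Day of year: 120 of 366
Remaining = 366 - 120

246 days


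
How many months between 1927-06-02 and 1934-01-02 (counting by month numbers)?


From June 1927 to January 1934
7 years * 12 = 84 months, minus 5 months = 79

79 months


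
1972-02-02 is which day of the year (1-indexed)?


Date: February 2, 1972
Days in months 1 through 1: 31
Plus 2 days in February

Day of year: 33


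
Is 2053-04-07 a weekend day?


Anchor: Jan 1, 2053. With p = 2053 - 1 = 2052: (p + p//4 - p//100 + p//400) mod 7 = (2052 + 513 - 20 + 5) mod 7 = 2550 mod 7 = 2 -> Wednesday (Mon=0 ... Sun=6)
Day of year: 97; offset = 96
Weekday index = (2 + 96) mod 7 = 0 -> Monday
Weekend days: Saturday, Sunday

No


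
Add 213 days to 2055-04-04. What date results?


Start: 2055-04-04, add 213 days
April 2055 has 30 days: 30 - 4 = 26 days to April 30 -> 187 left
May 2055 has 31 days -> 156 left
June 2055 has 30 days -> 126 left
July 2055 has 31 days -> 95 left
August 2055 has 31 days -> 64 left
September 2055 has 30 days -> 34 left
October 2055 has 31 days -> 3 left
November 2055: 3 <= 30 -> lands on November 3

Result: 2055-11-03


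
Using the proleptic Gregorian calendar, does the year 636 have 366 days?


Gregorian leap year rule: divisible by 4, but not by 100, unless also by 400.
636 is divisible by 4 but not 100 -> leap year

Yes


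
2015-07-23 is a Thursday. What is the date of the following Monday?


Current: Thursday
Target: Monday
Days ahead: 4

Next Monday: 2015-07-27


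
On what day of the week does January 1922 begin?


Target: January 1, 1922
Anchor: Jan 1, 1922. With p = 1922 - 1 = 1921: (p + p//4 - p//100 + p//400) mod 7 = (1921 + 480 - 19 + 4) mod 7 = 2386 mod 7 = 6 -> Sunday (Mon=0 ... Sun=6)
Offset from anchor: 0 days
Weekday index = (6 + 0) mod 7 = 6

Sunday


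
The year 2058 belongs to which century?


Century = (year - 1) // 100 + 1
= (2058 - 1) // 100 + 1
= 2057 // 100 + 1
= 20 + 1

21st century


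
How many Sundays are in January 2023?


January 2023 has 31 days
Anchor: Jan 1, 2023. With p = 2023 - 1 = 2022: (p + p//4 - p//100 + p//400) mod 7 = (2022 + 505 - 20 + 5) mod 7 = 2512 mod 7 = 6 -> Sunday (Mon=0 ... Sun=6)
January 1 is the anchor itself -> Sunday
First Sunday is January 1
Sundays: 1, 8, 15, 22, 29

5 Sundays


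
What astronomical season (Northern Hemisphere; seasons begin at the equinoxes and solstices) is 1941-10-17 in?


Date: October 17
Astronomical Autumn (approx.; exact equinox/solstice day varies by year): September 22 to December 20
October 17 falls within the Autumn window

Autumn


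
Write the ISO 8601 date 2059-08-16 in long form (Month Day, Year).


ISO 2059-08-16 parses as year=2059, month=08, day=16
Month 8 -> August

August 16, 2059


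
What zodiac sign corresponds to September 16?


Date: September 16
Conventional tropical zodiac dates: Virgo from August 23 onward; Libra starts September 23
September 16 falls within the Virgo range

Virgo


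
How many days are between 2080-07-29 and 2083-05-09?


From 2080-07-29 to 2083-05-09
2080-07-29: days before July = 31 + 29 + 31 + 30 + 31 + 30 = 182 (2080 is a leap year); day of year = 182 + 29 = 211
2083-05-09: days before May = 31 + 28 + 31 + 30 = 120 (2083 is not a leap year); day of year = 120 + 9 = 129
Rest of 2080: 366 - 211 = 155
Full years 2081 (365), 2082 (365): 730
Total = 155 + 730 + 129 = 1014

1014 days


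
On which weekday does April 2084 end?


April 2084 has 30 days
Anchor: Jan 1, 2084. With p = 2084 - 1 = 2083: (p + p//4 - p//100 + p//400) mod 7 = (2083 + 520 - 20 + 5) mod 7 = 2588 mod 7 = 5 -> Saturday (Mon=0 ... Sun=6)
Days before April (Jan-Mar): 91; April 1 index = (5 + 91) mod 7 = 5 -> Saturday
Last day offset: 30 - 1 = 29 days
Weekday index = (5 + 29) mod 7 = 6

Sunday, April 30


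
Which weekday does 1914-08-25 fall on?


Date: August 25, 1914
Anchor: Jan 1, 1914. With p = 1914 - 1 = 1913: (p + p//4 - p//100 + p//400) mod 7 = (1913 + 478 - 19 + 4) mod 7 = 2376 mod 7 = 3 -> Thursday (Mon=0 ... Sun=6)
Days before August (Jan-Jul): 212; offset = 212 + 25 - 1 = 236
Weekday index = (3 + 236) mod 7 = 1

Day of the week: Tuesday


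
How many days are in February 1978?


February 1978 (leap year: no)

28 days


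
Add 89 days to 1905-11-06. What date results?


Start: 1905-11-06, add 89 days
November 1905 has 30 days: 30 - 6 = 24 days to November 30 -> 65 left
December 1905 has 31 days -> 34 left
January 1906 has 31 days -> 3 left
February 1906: 3 <= 28 -> lands on February 3

Result: 1906-02-03


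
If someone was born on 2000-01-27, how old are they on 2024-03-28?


Birth: 2000-01-27
Reference: 2024-03-28
Year difference: 2024 - 2000 = 24

24 years old


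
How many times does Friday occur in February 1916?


February 1916 has 29 days
Anchor: Jan 1, 1916. With p = 1916 - 1 = 1915: (p + p//4 - p//100 + p//400) mod 7 = (1915 + 478 - 19 + 4) mod 7 = 2378 mod 7 = 5 -> Saturday (Mon=0 ... Sun=6)
Days before February (Jan): 31; February 1 index = (5 + 31) mod 7 = 1 -> Tuesday
First Friday is February 4
Fridays: 4, 11, 18, 25

4 Fridays


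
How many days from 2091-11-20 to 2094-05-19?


From 2091-11-20 to 2094-05-19
2091-11-20: days before November = 31 + 28 + 31 + 30 + 31 + 30 + 31 + 31 + 30 + 31 = 304 (2091 is not a leap year); day of year = 304 + 20 = 324
2094-05-19: days before May = 31 + 28 + 31 + 30 = 120 (2094 is not a leap year); day of year = 120 + 19 = 139
Rest of 2091: 365 - 324 = 41
Full years 2092 (366), 2093 (365): 731
Total = 41 + 731 + 139 = 911

911 days


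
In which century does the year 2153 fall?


Century = (year - 1) // 100 + 1
= (2153 - 1) // 100 + 1
= 2152 // 100 + 1
= 21 + 1

22nd century


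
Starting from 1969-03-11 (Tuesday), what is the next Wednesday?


Current: Tuesday
Target: Wednesday
Days ahead: 1

Next Wednesday: 1969-03-12


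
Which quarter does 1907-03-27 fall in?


Month: March (month 3)
Q1: Jan-Mar, Q2: Apr-Jun, Q3: Jul-Sep, Q4: Oct-Dec

Q1


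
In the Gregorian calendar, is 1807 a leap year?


Gregorian leap year rule: divisible by 4, but not by 100, unless also by 400.
1807 is not divisible by 4 -> not a leap year

No


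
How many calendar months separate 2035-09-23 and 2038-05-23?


From September 2035 to May 2038
3 years * 12 = 36 months, minus 4 months = 32

32 months


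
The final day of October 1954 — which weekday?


October 1954 has 31 days
Anchor: Jan 1, 1954. With p = 1954 - 1 = 1953: (p + p//4 - p//100 + p//400) mod 7 = (1953 + 488 - 19 + 4) mod 7 = 2426 mod 7 = 4 -> Friday (Mon=0 ... Sun=6)
Days before October (Jan-Sep): 273; October 1 index = (4 + 273) mod 7 = 4 -> Friday
Last day offset: 31 - 1 = 30 days
Weekday index = (4 + 30) mod 7 = 6

Sunday, October 31


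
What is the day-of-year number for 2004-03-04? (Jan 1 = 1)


Date: March 4, 2004
Days in months 1 through 2: 60
Plus 4 days in March

Day of year: 64


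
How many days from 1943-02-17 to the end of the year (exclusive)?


Day of year: 48 of 365
Remaining = 365 - 48

317 days


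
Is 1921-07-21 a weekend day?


Anchor: Jan 1, 1921. With p = 1921 - 1 = 1920: (p + p//4 - p//100 + p//400) mod 7 = (1920 + 480 - 19 + 4) mod 7 = 2385 mod 7 = 5 -> Saturday (Mon=0 ... Sun=6)
Day of year: 202; offset = 201
Weekday index = (5 + 201) mod 7 = 3 -> Thursday
Weekend days: Saturday, Sunday

No


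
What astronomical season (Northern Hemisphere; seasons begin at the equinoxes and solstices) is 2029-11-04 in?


Date: November 4
Astronomical Autumn (approx.; exact equinox/solstice day varies by year): September 22 to December 20
November 4 falls within the Autumn window

Autumn


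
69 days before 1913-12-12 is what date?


Start: 1913-12-12, subtract 69 days
Back 12 days from December 12 reaches November 30, 1913 -> 57 left
November 1913 has 30 days -> back to October 31, 1913 -> 27 left
October 1913: 31 - 27 = 4 -> lands on October 4

Result: 1913-10-04


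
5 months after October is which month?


October is month 10
10 + 5 = 15; wrap: 15 - 12 = 3

March


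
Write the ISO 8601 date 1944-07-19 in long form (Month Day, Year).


ISO 1944-07-19 parses as year=1944, month=07, day=19
Month 7 -> July

July 19, 1944


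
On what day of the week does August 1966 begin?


Target: August 1, 1966
Anchor: Jan 1, 1966. With p = 1966 - 1 = 1965: (p + p//4 - p//100 + p//400) mod 7 = (1965 + 491 - 19 + 4) mod 7 = 2441 mod 7 = 5 -> Saturday (Mon=0 ... Sun=6)
Days before August (Jan-Jul): 212 days
Weekday index = (5 + 212) mod 7 = 0

Monday


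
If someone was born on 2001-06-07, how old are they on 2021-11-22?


Birth: 2001-06-07
Reference: 2021-11-22
Year difference: 2021 - 2001 = 20

20 years old


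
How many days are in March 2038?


March 2038

31 days


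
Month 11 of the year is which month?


Month 11 of 12

November


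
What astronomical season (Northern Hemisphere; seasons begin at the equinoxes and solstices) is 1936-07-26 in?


Date: July 26
Astronomical Summer (approx.; exact equinox/solstice day varies by year): June 21 to September 21
July 26 falls within the Summer window

Summer


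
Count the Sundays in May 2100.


May 2100 has 31 days
Anchor: Jan 1, 2100. With p = 2100 - 1 = 2099: (p + p//4 - p//100 + p//400) mod 7 = (2099 + 524 - 20 + 5) mod 7 = 2608 mod 7 = 4 -> Friday (Mon=0 ... Sun=6)
Days before May (Jan-Apr): 120; May 1 index = (4 + 120) mod 7 = 5 -> Saturday
First Sunday is May 2
Sundays: 2, 9, 16, 23, 30

5 Sundays


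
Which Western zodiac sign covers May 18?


Date: May 18
Conventional tropical zodiac dates: Taurus from April 20 onward; Gemini starts May 21
May 18 falls within the Taurus range

Taurus


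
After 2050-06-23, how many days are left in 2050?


Day of year: 174 of 365
Remaining = 365 - 174

191 days


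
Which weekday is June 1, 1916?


Target: June 1, 1916
Anchor: Jan 1, 1916. With p = 1916 - 1 = 1915: (p + p//4 - p//100 + p//400) mod 7 = (1915 + 478 - 19 + 4) mod 7 = 2378 mod 7 = 5 -> Saturday (Mon=0 ... Sun=6)
Days before June (Jan-May): 152 days
Weekday index = (5 + 152) mod 7 = 3

Thursday


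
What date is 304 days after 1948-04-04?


Start: 1948-04-04, add 304 days
April 1948 has 30 days: 30 - 4 = 26 days to April 30 -> 278 left
May 1948 has 31 days -> 247 left
June 1948 has 30 days -> 217 left
July 1948 has 31 days -> 186 left
August 1948 has 31 days -> 155 left
September 1948 has 30 days -> 125 left
October 1948 has 31 days -> 94 left
November 1948 has 30 days -> 64 left
December 1948 has 31 days -> 33 left
January 1949 has 31 days -> 2 left
February 1949: 2 <= 28 -> lands on February 2

Result: 1949-02-02


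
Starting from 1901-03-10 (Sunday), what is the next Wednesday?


Current: Sunday
Target: Wednesday
Days ahead: 3

Next Wednesday: 1901-03-13


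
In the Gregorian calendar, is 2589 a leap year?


Gregorian leap year rule: divisible by 4, but not by 100, unless also by 400.
2589 is not divisible by 4 -> not a leap year

No


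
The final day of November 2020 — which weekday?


November 2020 has 30 days
Anchor: Jan 1, 2020. With p = 2020 - 1 = 2019: (p + p//4 - p//100 + p//400) mod 7 = (2019 + 504 - 20 + 5) mod 7 = 2508 mod 7 = 2 -> Wednesday (Mon=0 ... Sun=6)
Days before November (Jan-Oct): 305; November 1 index = (2 + 305) mod 7 = 6 -> Sunday
Last day offset: 30 - 1 = 29 days
Weekday index = (6 + 29) mod 7 = 0

Monday, November 30


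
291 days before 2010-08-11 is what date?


Start: 2010-08-11, subtract 291 days
Back 11 days from August 11 reaches July 31, 2010 -> 280 left
July 2010 has 31 days -> back to June 30, 2010 -> 249 left
June 2010 has 30 days -> back to May 31, 2010 -> 219 left
May 2010 has 31 days -> back to April 30, 2010 -> 188 left
April 2010 has 30 days -> back to March 31, 2010 -> 158 left
March 2010 has 31 days -> back to February 28, 2010 -> 127 left
February 2010 has 28 days -> back to January 31, 2010 -> 99 left
January 2010 has 31 days -> back to December 31, 2009 -> 68 left
December 2009 has 31 days -> back to November 30, 2009 -> 37 left
November 2009 has 30 days -> back to October 31, 2009 -> 7 left
October 2009: 31 - 7 = 24 -> lands on October 24

Result: 2009-10-24
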